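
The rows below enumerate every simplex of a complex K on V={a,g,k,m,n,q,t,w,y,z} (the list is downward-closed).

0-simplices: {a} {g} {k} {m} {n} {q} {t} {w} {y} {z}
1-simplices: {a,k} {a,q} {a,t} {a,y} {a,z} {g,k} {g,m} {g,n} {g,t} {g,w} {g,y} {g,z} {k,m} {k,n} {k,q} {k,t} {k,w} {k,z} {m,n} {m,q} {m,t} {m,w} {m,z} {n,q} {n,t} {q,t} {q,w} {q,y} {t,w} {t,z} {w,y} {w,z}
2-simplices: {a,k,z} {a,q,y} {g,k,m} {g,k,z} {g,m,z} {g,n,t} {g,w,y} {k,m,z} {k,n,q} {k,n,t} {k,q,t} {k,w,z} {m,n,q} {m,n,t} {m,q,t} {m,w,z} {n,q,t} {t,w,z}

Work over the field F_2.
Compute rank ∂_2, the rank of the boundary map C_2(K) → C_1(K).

rank∂_2=15

n_0=10 n_1=32 n_2=18  [Z2]
∂1: piv[ak,aq,at,ay,az,gk,gm,gn,gw] rk=9  ker:gt,gy,gz,km,kn,kq,kt,kw,kz,mn,mq,mt,mw,mz,nq,nt,qt,qw,qy,tw,tz,wy,wz
∂2: piv[akz,aqy,gkm,gkz,gmz,gnt,gwy,knq,knt,kqt,kwz,mnq,mnt,mwz,twz] rk=15  ker:kmz,mqt,nqt
rk∂_2=15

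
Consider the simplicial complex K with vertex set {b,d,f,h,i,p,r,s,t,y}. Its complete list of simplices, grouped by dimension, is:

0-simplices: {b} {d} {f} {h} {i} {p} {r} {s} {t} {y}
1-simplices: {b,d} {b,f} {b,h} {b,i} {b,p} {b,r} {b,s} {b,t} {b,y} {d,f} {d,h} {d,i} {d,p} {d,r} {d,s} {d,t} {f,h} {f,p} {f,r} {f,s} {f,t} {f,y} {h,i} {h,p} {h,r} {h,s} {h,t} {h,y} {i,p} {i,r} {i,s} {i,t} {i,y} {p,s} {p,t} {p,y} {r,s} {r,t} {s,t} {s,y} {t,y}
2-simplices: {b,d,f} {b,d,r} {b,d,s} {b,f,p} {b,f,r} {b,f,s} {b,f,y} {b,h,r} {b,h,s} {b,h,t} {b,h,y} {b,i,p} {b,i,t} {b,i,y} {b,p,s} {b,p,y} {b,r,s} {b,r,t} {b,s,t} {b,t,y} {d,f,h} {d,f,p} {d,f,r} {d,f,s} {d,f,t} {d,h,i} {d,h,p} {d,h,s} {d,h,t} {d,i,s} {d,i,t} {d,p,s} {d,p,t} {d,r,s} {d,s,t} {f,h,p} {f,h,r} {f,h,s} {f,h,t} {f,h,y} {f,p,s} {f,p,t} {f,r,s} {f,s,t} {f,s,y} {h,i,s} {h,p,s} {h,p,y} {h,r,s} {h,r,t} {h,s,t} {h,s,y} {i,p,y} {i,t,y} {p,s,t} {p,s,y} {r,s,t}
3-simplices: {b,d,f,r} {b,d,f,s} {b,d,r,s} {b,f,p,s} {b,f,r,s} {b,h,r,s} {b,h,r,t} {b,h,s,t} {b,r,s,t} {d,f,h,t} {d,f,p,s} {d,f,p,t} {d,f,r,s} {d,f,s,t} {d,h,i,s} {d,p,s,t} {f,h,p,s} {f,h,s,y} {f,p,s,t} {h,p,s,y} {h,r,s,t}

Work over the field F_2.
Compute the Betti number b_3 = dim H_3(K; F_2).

b_3=3

n_0=10 n_1=41 n_2=57 n_3=21  [Z2]
∂1: piv[bd,bf,bh,bi,bp,br,bs,bt,by] rk=9  ker:df,dh,di,dp,dr,ds,dt,fh,fp,fr,fs,ft,fy,hi,hp,hr,hs,ht,hy,ip,ir,is,it,iy,ps,pt,py,rs,rt,st,sy,ty
∂2: piv[bdf,bdr,bds,bfp,bfr,bfs,bfy,bhr,bhs,bht,bhy,bip,bit,biy,bps,bpy,brs,brt,bst,bty,dfh,dfp,dft,dhi,dhp,dhs,dht,dis,dit,dpt,fsy] rk=31  ker:dfr,dfs,dps,drs,dst,fhp,fhr,fhs,fht,fhy,fps,fpt,frs,fst,his,hps,hpy,hrs,hrt,hst,hsy,ipy,ity,pst,psy,rst
∂3: piv[bdfr,bdfs,bdrs,bfps,bfrs,bhrs,bhrt,bhst,brst,dfht,dfps,dfpt,dfst,dhis,dpst,fhps,fhsy,hpsy] rk=18  ker:dfrs,fpst,hrst
b_3=(21−18)−0=3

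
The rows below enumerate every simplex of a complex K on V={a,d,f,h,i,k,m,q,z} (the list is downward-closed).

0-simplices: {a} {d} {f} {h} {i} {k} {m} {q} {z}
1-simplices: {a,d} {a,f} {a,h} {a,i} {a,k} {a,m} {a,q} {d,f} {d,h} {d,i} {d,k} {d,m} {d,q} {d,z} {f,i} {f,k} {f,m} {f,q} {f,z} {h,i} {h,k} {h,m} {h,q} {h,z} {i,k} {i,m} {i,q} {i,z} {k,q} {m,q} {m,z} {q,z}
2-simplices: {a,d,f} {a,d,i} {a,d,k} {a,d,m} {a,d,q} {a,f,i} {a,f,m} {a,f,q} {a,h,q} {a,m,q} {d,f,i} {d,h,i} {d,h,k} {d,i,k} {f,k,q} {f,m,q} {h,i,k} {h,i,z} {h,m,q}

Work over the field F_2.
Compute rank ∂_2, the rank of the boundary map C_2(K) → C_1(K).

rank∂_2=16

n_0=9 n_1=32 n_2=19  [Z2]
∂1: piv[ad,af,ah,ai,ak,am,aq,dz] rk=8  ker:df,dh,di,dk,dm,dq,fi,fk,fm,fq,fz,hi,hk,hm,hq,hz,ik,im,iq,iz,kq,mq,mz,qz
∂2: piv[adf,adi,adk,adm,adq,afi,afm,afq,ahq,amq,dhi,dhk,dik,fkq,hiz,hmq] rk=16  ker:dfi,fmq,hik
rk∂_2=16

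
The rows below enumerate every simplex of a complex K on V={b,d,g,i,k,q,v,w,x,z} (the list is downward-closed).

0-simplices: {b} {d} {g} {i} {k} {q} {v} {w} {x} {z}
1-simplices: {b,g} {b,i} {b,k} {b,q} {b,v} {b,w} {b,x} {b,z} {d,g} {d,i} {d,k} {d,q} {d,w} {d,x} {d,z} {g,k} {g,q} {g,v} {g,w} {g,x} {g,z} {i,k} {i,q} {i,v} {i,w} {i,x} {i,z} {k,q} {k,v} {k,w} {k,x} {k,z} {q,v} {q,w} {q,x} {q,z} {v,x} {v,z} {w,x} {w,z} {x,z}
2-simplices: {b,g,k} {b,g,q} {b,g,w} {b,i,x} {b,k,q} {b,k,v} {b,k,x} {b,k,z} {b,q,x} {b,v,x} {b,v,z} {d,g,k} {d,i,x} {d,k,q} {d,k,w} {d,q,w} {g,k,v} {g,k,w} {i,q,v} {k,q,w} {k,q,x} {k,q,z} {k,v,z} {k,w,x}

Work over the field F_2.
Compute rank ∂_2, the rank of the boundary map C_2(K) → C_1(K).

n_0=10 n_1=41 n_2=24  [Z2]
∂1: piv[bg,bi,bk,bq,bv,bw,bx,bz,dg] rk=9  ker:di,dk,dq,dw,dx,dz,gk,gq,gv,gw,gx,gz,ik,iq,iv,iw,ix,iz,kq,kv,kw,kx,kz,qv,qw,qx,qz,vx,vz,wx,wz,xz
∂2: piv[bgk,bgq,bgw,bix,bkq,bkv,bkx,bkz,bqx,bvx,bvz,dgk,dix,dkq,dkw,dqw,gkv,gkw,iqv,kqz,kwx] rk=21  ker:kqw,kqx,kvz
rk∂_2=21

rank∂_2=21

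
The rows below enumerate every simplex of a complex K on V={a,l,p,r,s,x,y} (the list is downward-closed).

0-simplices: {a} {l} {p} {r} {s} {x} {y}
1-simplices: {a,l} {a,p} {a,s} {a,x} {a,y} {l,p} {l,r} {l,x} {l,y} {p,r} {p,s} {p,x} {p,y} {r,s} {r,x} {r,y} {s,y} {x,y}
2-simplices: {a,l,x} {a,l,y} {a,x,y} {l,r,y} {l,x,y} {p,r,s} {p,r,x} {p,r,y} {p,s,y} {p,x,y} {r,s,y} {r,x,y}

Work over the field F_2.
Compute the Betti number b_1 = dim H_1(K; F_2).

b_1=3

n_0=7 n_1=18 n_2=12  [Z2]
∂1: piv[al,ap,as,ax,ay,lr] rk=6  ker:lp,lx,ly,pr,ps,px,py,rs,rx,ry,sy,xy
∂2: piv[alx,aly,axy,lry,prs,prx,pry,psy,pxy] rk=9  ker:lxy,rsy,rxy
b_1=(18−6)−9=3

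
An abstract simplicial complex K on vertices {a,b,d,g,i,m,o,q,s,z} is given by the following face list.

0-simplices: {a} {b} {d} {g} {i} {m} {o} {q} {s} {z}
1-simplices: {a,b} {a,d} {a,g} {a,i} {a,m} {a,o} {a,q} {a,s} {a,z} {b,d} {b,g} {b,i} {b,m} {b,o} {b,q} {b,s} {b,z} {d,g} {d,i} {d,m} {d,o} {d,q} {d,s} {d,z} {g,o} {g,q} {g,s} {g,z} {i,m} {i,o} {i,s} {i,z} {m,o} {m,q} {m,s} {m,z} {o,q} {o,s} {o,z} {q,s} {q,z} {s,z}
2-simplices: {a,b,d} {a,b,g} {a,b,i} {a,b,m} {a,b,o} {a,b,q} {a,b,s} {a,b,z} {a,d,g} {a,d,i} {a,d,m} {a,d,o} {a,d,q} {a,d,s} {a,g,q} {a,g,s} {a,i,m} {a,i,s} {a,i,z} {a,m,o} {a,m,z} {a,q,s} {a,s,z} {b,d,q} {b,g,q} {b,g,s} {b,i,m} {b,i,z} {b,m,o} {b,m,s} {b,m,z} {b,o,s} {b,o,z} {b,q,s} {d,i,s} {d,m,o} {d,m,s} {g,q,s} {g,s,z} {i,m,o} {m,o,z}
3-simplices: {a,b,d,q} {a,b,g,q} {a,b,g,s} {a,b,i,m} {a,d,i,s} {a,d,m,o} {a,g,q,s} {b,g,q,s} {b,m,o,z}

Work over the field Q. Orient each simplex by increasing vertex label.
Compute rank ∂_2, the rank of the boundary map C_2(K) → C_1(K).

n_0=10 n_1=42 n_2=41 n_3=9  [Q]
∂1: piv[ab,ad,ag,ai,am,ao,aq,as,az] rk=9  ker:bd,bg,bi,bm,bo,bq,bs,bz,dg,di,dm,do,dq,ds,dz,go,gq,gs,gz,im,io,is,iz,mo,mq,ms,mz,oq,os,oz,qs,qz,sz
∂2: piv[abd,abg,abi,abm,abo,abq,abs,abz,adg,adi,adm,ado,adq,ads,agq,ags,aim,ais,aiz,amo,amz,aqs,asz,bms,bos,boz,gsz,imo] rk=28  ker:bdq,bgq,bgs,bim,biz,bmo,bmz,bqs,dis,dmo,dms,gqs,moz
∂3: piv[abdq,abgq,abgs,abim,adis,admo,agqs,bgqs,bmoz] rk=9
rk∂_2=28

rank∂_2=28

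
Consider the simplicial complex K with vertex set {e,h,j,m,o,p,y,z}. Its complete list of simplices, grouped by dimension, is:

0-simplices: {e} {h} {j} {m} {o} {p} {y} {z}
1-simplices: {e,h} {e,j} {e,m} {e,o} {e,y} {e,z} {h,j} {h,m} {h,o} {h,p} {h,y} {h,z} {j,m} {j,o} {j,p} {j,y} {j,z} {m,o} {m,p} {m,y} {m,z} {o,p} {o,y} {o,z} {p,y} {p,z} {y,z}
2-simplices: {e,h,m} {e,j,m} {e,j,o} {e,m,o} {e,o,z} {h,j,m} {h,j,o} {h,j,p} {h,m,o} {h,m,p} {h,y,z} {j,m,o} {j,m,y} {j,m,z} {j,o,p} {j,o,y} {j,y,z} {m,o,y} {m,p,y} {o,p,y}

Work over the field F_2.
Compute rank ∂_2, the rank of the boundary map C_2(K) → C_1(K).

rank∂_2=16

n_0=8 n_1=27 n_2=20  [Z2]
∂1: piv[eh,ej,em,eo,ey,ez,hp] rk=7  ker:hj,hm,ho,hy,hz,jm,jo,jp,jy,jz,mo,mp,my,mz,op,oy,oz,py,pz,yz
∂2: piv[ehm,ejm,ejo,emo,eoz,hjm,hjo,hjp,hmp,hyz,jmy,jmz,jop,joy,jyz,mpy] rk=16  ker:hmo,jmo,moy,opy
rk∂_2=16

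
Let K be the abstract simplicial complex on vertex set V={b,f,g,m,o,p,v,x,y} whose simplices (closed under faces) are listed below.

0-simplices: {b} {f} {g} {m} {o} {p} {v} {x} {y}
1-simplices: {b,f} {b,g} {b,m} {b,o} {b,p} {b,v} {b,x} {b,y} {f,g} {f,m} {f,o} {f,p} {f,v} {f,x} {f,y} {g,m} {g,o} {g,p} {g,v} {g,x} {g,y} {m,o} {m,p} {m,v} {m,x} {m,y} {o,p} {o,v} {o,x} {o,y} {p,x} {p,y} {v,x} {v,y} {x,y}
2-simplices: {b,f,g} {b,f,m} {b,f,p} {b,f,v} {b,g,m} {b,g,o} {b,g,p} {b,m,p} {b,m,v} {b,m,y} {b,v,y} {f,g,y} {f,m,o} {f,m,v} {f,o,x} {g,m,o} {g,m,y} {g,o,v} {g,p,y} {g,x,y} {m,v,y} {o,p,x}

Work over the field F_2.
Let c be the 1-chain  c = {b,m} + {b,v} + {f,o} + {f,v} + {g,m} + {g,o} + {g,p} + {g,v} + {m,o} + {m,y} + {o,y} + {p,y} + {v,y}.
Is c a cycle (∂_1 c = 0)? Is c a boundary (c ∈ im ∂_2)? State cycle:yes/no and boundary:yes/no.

n_0=9 n_1=35 n_2=22  [Z2]
∂1: piv[bf,bg,bm,bo,bp,bv,bx,by] rk=8  ker:fg,fm,fo,fp,fv,fx,fy,gm,go,gp,gv,gx,gy,mo,mp,mv,mx,my,op,ov,ox,oy,px,py,vx,vy,xy
∂2: piv[bfg,bfm,bfp,bfv,bgm,bgo,bgp,bmp,bmv,bmy,bvy,fgy,fmo,fox,gmo,gmy,gov,gpy,gxy,opx] rk=20  ker:fmv,mvy
∂1c = 0
c vs im∂2: residual ≠ 0 ⇒ not boundary

cycle:yes boundary:no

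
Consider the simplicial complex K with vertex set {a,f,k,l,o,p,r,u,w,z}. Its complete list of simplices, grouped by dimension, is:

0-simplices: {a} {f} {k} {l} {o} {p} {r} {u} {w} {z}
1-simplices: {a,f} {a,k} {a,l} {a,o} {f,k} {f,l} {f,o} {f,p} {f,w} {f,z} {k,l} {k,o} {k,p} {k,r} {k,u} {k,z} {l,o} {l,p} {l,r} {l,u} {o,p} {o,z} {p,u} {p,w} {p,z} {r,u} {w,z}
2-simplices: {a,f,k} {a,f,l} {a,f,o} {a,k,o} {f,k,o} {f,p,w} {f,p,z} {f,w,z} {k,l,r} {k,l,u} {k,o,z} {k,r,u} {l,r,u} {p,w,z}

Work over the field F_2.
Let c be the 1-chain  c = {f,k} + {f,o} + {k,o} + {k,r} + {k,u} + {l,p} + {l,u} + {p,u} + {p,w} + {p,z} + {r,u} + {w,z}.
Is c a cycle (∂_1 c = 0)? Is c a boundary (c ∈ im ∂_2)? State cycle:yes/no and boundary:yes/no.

n_0=10 n_1=27 n_2=14  [Z2]
∂1: piv[af,ak,al,ao,fp,fw,fz,kr,ku] rk=9  ker:fk,fl,fo,kl,ko,kp,kz,lo,lp,lr,lu,op,oz,pu,pw,pz,ru,wz
∂2: piv[afk,afl,afo,ako,fpw,fpz,fwz,klr,klu,koz,kru] rk=11  ker:fko,lru,pwz
∂1c = 0
c vs im∂2: residual ≠ 0 ⇒ not boundary

cycle:yes boundary:no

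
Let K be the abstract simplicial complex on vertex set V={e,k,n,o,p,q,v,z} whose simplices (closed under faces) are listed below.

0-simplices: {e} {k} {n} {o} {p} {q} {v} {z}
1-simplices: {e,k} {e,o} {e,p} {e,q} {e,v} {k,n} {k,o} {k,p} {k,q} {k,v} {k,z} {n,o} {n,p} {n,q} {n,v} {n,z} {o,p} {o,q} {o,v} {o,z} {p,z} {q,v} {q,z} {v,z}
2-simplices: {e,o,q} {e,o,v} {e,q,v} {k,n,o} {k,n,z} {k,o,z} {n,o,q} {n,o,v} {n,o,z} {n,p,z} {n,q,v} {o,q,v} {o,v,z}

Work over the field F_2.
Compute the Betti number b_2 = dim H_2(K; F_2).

n_0=8 n_1=24 n_2=13  [Z2]
∂1: piv[ek,eo,ep,eq,ev,kn,kz] rk=7  ker:ko,kp,kq,kv,no,np,nq,nv,nz,op,oq,ov,oz,pz,qv,qz,vz
∂2: piv[eoq,eov,eqv,kno,knz,koz,noq,nov,npz,ovz] rk=10  ker:noz,nqv,oqv
b_2=(13−10)−0=3

b_2=3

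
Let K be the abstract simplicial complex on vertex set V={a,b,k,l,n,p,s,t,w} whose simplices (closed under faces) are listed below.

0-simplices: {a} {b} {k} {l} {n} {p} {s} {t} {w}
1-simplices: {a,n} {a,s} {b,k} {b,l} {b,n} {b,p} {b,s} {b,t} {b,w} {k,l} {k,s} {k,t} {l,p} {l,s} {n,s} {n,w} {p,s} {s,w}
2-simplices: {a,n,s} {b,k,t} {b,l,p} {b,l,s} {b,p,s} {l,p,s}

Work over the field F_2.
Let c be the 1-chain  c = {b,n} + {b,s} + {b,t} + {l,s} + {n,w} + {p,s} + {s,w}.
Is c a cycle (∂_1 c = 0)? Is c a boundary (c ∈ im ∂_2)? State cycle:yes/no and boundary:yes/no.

n_0=9 n_1=18 n_2=6  [Z2]
∂1: piv[an,as,bk,bl,bn,bp,bt,bw] rk=8  ker:bs,kl,ks,kt,lp,ls,ns,nw,ps,sw
∂2: piv[ans,bkt,blp,bls,bps] rk=5  ker:lps
∂1c = {b} + {l} + {p} + {t}

cycle:no boundary:no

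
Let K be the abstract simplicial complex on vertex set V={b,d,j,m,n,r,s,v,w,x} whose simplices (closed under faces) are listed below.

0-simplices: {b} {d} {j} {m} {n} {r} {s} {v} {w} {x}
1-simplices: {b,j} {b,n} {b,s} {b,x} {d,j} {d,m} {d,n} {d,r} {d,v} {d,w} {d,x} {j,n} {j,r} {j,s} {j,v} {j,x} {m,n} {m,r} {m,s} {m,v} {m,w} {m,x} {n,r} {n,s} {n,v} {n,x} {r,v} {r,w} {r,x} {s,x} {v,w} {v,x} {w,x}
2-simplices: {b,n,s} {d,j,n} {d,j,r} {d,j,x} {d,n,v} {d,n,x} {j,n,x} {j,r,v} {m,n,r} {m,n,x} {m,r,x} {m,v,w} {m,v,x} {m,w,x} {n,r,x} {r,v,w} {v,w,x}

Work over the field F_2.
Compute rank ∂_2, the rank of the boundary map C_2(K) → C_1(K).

n_0=10 n_1=33 n_2=17  [Z2]
∂1: piv[bj,bn,bs,bx,dj,dm,dr,dv,dw] rk=9  ker:dn,dx,jn,jr,js,jv,jx,mn,mr,ms,mv,mw,mx,nr,ns,nv,nx,rv,rw,rx,sx,vw,vx,wx
∂2: piv[bns,djn,djr,djx,dnv,dnx,jrv,mnr,mnx,mrx,mvw,mvx,mwx,rvw] rk=14  ker:jnx,nrx,vwx
rk∂_2=14

rank∂_2=14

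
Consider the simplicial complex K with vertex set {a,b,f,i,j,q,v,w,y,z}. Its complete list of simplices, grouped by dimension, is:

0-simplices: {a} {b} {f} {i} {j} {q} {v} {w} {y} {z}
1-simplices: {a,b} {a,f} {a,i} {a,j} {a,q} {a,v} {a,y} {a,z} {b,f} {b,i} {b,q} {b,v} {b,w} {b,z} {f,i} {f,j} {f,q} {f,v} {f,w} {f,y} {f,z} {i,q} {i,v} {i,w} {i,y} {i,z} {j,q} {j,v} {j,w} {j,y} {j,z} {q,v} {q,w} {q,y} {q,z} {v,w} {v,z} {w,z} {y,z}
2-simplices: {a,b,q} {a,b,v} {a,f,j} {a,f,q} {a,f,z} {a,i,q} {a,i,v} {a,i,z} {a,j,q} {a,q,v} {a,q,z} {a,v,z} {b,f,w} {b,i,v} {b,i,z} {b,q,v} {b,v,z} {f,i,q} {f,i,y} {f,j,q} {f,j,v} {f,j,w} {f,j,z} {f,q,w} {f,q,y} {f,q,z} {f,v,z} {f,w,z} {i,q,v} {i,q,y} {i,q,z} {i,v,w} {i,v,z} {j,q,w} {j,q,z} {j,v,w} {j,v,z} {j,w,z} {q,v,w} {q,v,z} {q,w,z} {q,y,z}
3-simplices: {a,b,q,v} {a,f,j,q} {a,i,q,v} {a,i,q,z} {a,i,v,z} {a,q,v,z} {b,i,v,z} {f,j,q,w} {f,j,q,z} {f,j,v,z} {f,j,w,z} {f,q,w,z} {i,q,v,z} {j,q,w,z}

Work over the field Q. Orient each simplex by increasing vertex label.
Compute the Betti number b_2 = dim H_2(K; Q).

n_0=10 n_1=39 n_2=42 n_3=14  [Q]
∂1: piv[ab,af,ai,aj,aq,av,ay,az,bw] rk=9  ker:bf,bi,bq,bv,bz,fi,fj,fq,fv,fw,fy,fz,iq,iv,iw,iy,iz,jq,jv,jw,jy,jz,qv,qw,qy,qz,vw,vz,wz,yz
∂2: piv[abq,abv,afj,afq,afz,aiq,aiv,aiz,ajq,aqv,aqz,avz,bfw,biv,biz,fiq,fiy,fjv,fjw,fjz,fqw,fqy,fvz,fwz,ivw,jvw,qyz] rk=27  ker:bqv,bvz,fjq,fqz,iqv,iqy,iqz,ivz,jqw,jqz,jvz,jwz,qvw,qvz,qwz
∂3: piv[abqv,afjq,aiqv,aiqz,aivz,aqvz,bivz,fjqw,fjqz,fjvz,fjwz,fqwz] rk=12  ker:iqvz,jqwz
b_2=(42−27)−12=3

b_2=3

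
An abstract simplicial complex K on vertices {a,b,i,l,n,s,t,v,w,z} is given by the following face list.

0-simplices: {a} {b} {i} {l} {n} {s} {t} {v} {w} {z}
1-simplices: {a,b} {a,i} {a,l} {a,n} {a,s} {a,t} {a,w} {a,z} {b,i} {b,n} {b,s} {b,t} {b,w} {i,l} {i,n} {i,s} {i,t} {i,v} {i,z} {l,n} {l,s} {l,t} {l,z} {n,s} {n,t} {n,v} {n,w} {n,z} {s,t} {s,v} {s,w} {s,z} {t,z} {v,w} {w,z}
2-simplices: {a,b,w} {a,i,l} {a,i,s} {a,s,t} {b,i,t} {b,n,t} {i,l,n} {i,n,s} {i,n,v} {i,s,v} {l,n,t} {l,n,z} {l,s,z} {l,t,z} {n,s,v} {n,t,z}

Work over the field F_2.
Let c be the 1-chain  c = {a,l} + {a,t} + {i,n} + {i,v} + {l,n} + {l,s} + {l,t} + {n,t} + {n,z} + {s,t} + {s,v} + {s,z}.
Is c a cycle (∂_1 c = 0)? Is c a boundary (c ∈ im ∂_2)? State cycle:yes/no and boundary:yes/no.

n_0=10 n_1=35 n_2=16  [Z2]
∂1: piv[ab,ai,al,an,as,at,aw,az,iv] rk=9  ker:bi,bn,bs,bt,bw,il,in,is,it,iz,ln,ls,lt,lz,ns,nt,nv,nw,nz,st,sv,sw,sz,tz,vw,wz
∂2: piv[abw,ail,ais,ast,bit,bnt,iln,ins,inv,isv,lnt,lnz,lsz,ltz] rk=14  ker:nsv,ntz
∂1c = 0
c vs im∂2: reduces to 0 ⇒ boundary

cycle:yes boundary:yes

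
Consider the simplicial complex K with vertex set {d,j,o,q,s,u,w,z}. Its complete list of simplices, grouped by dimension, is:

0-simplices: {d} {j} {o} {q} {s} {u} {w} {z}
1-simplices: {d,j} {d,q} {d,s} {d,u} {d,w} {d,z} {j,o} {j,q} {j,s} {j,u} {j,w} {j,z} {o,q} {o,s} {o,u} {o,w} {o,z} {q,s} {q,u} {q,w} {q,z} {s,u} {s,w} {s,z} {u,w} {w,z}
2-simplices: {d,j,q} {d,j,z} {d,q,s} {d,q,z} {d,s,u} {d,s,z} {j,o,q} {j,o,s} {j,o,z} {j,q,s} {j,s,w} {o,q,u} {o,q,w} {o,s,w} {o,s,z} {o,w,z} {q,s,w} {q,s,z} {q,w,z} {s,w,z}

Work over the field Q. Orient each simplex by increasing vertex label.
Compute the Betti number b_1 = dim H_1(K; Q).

b_1=4

n_0=8 n_1=26 n_2=20  [Q]
∂1: piv[dj,dq,ds,du,dw,dz,jo] rk=7  ker:jq,js,ju,jw,jz,oq,os,ou,ow,oz,qs,qu,qw,qz,su,sw,sz,uw,wz
∂2: piv[djq,djz,dqs,dqz,dsu,dsz,joq,jos,joz,jqs,jsw,oqu,oqw,osw,owz] rk=15  ker:osz,qsw,qsz,qwz,swz
b_1=(26−7)−15=4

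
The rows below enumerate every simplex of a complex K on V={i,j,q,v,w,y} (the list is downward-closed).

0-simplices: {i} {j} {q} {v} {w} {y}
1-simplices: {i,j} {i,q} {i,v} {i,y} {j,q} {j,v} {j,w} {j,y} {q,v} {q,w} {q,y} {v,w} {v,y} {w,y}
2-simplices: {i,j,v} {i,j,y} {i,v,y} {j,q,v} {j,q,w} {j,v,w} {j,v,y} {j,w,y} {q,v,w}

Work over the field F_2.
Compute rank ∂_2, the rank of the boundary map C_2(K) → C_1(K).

rank∂_2=7

n_0=6 n_1=14 n_2=9  [Z2]
∂1: piv[ij,iq,iv,iy,jw] rk=5  ker:jq,jv,jy,qv,qw,qy,vw,vy,wy
∂2: piv[ijv,ijy,ivy,jqv,jqw,jvw,jwy] rk=7  ker:jvy,qvw
rk∂_2=7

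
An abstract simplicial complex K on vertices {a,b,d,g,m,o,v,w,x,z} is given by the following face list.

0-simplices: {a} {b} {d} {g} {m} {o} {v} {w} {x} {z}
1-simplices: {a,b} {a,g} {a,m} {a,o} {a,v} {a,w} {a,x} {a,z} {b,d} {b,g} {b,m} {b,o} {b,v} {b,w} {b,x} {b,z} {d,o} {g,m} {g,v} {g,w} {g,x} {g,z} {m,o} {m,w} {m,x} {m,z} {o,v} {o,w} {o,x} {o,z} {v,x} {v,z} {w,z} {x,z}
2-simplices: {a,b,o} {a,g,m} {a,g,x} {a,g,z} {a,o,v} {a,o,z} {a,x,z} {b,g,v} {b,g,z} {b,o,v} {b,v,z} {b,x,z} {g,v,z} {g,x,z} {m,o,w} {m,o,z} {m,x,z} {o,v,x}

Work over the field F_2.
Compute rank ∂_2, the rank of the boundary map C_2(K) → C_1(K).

n_0=10 n_1=34 n_2=18  [Z2]
∂1: piv[ab,ag,am,ao,av,aw,ax,az,bd] rk=9  ker:bg,bm,bo,bv,bw,bx,bz,do,gm,gv,gw,gx,gz,mo,mw,mx,mz,ov,ow,ox,oz,vx,vz,wz,xz
∂2: piv[abo,agm,agx,agz,aov,aoz,axz,bgv,bgz,bov,bvz,bxz,mow,moz,mxz,ovx] rk=16  ker:gvz,gxz
rk∂_2=16

rank∂_2=16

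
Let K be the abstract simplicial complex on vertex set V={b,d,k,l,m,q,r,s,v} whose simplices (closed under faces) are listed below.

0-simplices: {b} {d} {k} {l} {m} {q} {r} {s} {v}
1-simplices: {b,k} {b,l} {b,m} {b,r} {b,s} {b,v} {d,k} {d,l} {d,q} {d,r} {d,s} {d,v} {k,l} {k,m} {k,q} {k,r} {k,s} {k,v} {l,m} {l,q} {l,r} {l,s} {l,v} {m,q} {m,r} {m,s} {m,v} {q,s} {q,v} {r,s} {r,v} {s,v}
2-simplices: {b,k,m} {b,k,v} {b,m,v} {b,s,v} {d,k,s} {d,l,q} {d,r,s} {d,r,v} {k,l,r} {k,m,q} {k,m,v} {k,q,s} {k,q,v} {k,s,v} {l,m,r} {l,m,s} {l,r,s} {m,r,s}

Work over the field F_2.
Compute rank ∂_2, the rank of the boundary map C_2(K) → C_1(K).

rank∂_2=16

n_0=9 n_1=32 n_2=18  [Z2]
∂1: piv[bk,bl,bm,br,bs,bv,dk,dq] rk=8  ker:dl,dr,ds,dv,kl,km,kq,kr,ks,kv,lm,lq,lr,ls,lv,mq,mr,ms,mv,qs,qv,rs,rv,sv
∂2: piv[bkm,bkv,bmv,bsv,dks,dlq,drs,drv,klr,kmq,kqs,kqv,ksv,lmr,lms,lrs] rk=16  ker:kmv,mrs
rk∂_2=16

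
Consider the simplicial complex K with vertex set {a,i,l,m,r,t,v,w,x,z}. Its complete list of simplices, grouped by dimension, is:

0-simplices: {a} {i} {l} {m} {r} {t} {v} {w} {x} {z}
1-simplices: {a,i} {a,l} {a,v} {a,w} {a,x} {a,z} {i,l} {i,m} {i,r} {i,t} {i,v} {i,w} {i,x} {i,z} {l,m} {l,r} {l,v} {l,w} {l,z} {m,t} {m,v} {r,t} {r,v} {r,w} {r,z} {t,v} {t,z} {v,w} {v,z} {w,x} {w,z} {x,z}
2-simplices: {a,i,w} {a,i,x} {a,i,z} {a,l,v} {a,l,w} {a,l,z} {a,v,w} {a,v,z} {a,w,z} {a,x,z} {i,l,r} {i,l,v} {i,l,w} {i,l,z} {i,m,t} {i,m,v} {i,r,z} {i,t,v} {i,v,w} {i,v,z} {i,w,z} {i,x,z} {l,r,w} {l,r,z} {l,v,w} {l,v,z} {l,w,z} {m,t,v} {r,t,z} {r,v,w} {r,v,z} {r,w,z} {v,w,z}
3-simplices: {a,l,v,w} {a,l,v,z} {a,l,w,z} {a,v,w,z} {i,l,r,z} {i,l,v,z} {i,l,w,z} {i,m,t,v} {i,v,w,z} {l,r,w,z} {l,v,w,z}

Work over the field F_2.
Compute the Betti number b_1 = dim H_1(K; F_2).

b_1=3

n_0=10 n_1=32 n_2=33 n_3=11  [Z2]
∂1: piv[ai,al,av,aw,ax,az,im,ir,it] rk=9  ker:il,iv,iw,ix,iz,lm,lr,lv,lw,lz,mt,mv,rt,rv,rw,rz,tv,tz,vw,vz,wx,wz,xz
∂2: piv[aiw,aix,aiz,alv,alw,alz,avw,avz,awz,axz,ilr,ilv,ilw,imt,imv,irz,itv,lrw,rtz,rvw] rk=20  ker:ilz,ivw,ivz,iwz,ixz,lrz,lvw,lvz,lwz,mtv,rvz,rwz,vwz
∂3: piv[alvw,alvz,alwz,avwz,ilrz,ilvz,ilwz,imtv,ivwz,lrwz] rk=10  ker:lvwz
b_1=(32−9)−20=3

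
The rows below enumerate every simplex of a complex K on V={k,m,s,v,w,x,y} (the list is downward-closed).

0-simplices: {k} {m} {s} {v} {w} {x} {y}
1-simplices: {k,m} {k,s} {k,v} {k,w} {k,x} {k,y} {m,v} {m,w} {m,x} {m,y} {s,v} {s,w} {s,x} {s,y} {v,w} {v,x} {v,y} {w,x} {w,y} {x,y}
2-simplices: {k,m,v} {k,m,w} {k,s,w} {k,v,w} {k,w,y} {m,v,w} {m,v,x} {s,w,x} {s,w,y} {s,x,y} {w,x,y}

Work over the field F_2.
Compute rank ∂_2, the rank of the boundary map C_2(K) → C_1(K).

rank∂_2=9

n_0=7 n_1=20 n_2=11  [Z2]
∂1: piv[km,ks,kv,kw,kx,ky] rk=6  ker:mv,mw,mx,my,sv,sw,sx,sy,vw,vx,vy,wx,wy,xy
∂2: piv[kmv,kmw,ksw,kvw,kwy,mvx,swx,swy,sxy] rk=9  ker:mvw,wxy
rk∂_2=9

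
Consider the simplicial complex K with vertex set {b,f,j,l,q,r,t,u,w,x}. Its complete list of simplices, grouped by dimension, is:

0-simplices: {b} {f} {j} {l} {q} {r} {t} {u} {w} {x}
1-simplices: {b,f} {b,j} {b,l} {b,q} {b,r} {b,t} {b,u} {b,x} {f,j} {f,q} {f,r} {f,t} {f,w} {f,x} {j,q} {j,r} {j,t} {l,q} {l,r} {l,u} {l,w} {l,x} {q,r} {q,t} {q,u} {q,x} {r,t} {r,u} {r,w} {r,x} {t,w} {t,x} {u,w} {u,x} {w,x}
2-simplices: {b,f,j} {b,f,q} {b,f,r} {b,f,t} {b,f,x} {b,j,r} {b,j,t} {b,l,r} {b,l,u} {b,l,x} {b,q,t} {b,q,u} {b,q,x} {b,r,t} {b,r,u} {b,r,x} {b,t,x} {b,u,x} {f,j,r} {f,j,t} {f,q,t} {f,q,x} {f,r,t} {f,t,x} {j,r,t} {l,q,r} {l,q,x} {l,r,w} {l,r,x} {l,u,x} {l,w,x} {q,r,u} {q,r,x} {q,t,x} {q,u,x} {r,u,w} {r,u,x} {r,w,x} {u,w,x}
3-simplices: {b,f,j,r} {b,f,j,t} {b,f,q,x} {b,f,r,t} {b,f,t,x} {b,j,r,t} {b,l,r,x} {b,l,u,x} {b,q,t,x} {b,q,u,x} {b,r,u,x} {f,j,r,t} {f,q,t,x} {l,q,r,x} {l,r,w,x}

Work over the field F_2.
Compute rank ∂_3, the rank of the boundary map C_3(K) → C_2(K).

n_0=10 n_1=35 n_2=39 n_3=15  [Z2]
∂1: piv[bf,bj,bl,bq,br,bt,bu,bx,fw] rk=9  ker:fj,fq,fr,ft,fx,jq,jr,jt,lq,lr,lu,lw,lx,qr,qt,qu,qx,rt,ru,rw,rx,tw,tx,uw,ux,wx
∂2: piv[bfj,bfq,bfr,bft,bfx,bjr,bjt,blr,blu,blx,bqt,bqu,bqx,brt,bru,brx,btx,bux,lqr,lqx,lrw,lwx,ruw] rk=23  ker:fjr,fjt,fqt,fqx,frt,ftx,jrt,lrx,lux,qru,qrx,qtx,qux,rux,rwx,uwx
∂3: piv[bfjr,bfjt,bfqx,bfrt,bftx,bjrt,blrx,blux,bqtx,bqux,brux,fqtx,lqrx,lrwx] rk=14  ker:fjrt
rk∂_3=14

rank∂_3=14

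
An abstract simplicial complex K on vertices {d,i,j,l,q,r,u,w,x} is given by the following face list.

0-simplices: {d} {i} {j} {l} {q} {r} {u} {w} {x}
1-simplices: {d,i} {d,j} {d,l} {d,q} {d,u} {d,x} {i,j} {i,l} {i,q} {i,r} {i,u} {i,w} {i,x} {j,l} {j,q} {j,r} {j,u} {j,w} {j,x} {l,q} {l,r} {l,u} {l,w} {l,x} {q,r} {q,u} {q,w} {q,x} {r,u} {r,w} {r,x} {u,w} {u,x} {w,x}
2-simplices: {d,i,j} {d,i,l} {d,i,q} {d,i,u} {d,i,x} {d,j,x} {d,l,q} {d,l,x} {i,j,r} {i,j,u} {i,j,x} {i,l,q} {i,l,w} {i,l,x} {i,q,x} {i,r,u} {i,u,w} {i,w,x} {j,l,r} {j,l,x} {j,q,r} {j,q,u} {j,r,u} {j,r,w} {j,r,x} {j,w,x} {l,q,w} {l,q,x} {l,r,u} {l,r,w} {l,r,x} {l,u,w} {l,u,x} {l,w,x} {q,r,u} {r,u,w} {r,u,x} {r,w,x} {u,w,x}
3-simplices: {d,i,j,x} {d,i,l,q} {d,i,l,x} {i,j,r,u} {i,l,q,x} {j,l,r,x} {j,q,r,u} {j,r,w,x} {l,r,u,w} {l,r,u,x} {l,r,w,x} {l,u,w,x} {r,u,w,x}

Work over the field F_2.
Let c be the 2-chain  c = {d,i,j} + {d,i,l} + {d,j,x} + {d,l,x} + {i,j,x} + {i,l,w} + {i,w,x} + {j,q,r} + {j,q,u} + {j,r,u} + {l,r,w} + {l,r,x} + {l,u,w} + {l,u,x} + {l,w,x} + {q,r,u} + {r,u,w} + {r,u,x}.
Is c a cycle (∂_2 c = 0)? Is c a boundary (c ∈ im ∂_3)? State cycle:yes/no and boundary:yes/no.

cycle:yes boundary:no

n_0=9 n_1=34 n_2=39 n_3=13  [Z2]
∂1: piv[di,dj,dl,dq,du,dx,ir,iw] rk=8  ker:ij,il,iq,iu,ix,jl,jq,jr,ju,jw,jx,lq,lr,lu,lw,lx,qr,qu,qw,qx,ru,rw,rx,uw,ux,wx
∂2: piv[dij,dil,diq,diu,dix,djx,dlq,dlx,ijr,iju,ilw,iqx,iru,iuw,iwx,jlr,jlx,jqr,jqu,jrw,jrx,jwx,lqw,lru,lux] rk=25  ker:ijx,ilq,ilx,jru,lqx,lrw,lrx,luw,lwx,qru,ruw,rux,rwx,uwx
∂3: piv[dijx,dilq,dilx,ijru,ilqx,jlrx,jqru,jrwx,lruw,lrux,lrwx,luwx] rk=12  ker:ruwx
∂2c = 0
c vs im∂3: residual ≠ 0 ⇒ not boundary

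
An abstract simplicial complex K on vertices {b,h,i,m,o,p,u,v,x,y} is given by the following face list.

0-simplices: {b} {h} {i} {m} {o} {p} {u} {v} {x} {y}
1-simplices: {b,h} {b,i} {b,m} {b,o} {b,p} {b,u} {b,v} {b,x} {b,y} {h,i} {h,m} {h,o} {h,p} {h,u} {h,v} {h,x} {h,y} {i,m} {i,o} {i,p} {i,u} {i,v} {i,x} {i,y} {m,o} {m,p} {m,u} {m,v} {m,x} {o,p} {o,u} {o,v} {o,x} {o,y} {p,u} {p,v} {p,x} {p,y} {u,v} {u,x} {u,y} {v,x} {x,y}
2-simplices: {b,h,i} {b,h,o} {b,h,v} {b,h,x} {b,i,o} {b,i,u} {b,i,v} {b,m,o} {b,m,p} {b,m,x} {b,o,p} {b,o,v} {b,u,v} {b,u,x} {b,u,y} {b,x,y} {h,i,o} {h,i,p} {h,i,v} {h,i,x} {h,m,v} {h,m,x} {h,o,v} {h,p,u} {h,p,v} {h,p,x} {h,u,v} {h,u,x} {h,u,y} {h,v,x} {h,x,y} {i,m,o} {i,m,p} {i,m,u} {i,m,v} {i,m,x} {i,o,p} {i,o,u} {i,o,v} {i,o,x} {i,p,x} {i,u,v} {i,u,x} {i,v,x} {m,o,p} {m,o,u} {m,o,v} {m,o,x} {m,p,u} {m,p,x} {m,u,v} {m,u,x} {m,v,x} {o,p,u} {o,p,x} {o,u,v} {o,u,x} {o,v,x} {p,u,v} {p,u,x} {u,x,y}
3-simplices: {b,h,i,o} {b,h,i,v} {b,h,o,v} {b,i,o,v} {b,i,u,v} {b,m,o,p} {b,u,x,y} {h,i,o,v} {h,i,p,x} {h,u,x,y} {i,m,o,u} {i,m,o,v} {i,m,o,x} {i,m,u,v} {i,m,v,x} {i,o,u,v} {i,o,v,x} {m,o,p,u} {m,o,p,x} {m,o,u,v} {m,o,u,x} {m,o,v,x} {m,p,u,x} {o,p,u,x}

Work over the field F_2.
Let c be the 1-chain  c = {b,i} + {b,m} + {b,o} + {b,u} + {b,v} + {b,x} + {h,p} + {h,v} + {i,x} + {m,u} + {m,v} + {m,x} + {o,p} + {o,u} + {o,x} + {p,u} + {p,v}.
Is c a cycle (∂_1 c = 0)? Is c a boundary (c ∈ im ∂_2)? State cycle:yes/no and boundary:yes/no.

cycle:yes boundary:yes

n_0=10 n_1=43 n_2=61 n_3=24  [Z2]
∂1: piv[bh,bi,bm,bo,bp,bu,bv,bx,by] rk=9  ker:hi,hm,ho,hp,hu,hv,hx,hy,im,io,ip,iu,iv,ix,iy,mo,mp,mu,mv,mx,op,ou,ov,ox,oy,pu,pv,px,py,uv,ux,uy,vx,xy
∂2: piv[bhi,bho,bhv,bhx,bio,biu,biv,bmo,bmp,bmx,bop,bov,buv,bux,buy,bxy,hip,hix,hmv,hmx,hpu,hpv,hpx,huv,huy,hvx,imo,imp,imu,iou,iox] rk=31  ker:hio,hiv,hov,hux,hxy,imv,imx,iop,iov,ipx,iuv,iux,ivx,mop,mou,mov,mox,mpu,mpx,muv,mux,mvx,opu,opx,ouv,oux,ovx,puv,pux,uxy
∂3: piv[bhio,bhiv,bhov,biov,biuv,bmop,buxy,hipx,huxy,imou,imov,imox,imuv,imvx,iouv,iovx,mopu,mopx,moux,mpux] rk=20  ker:hiov,mouv,movx,opux
∂1c = 0
c vs im∂2: reduces to 0 ⇒ boundary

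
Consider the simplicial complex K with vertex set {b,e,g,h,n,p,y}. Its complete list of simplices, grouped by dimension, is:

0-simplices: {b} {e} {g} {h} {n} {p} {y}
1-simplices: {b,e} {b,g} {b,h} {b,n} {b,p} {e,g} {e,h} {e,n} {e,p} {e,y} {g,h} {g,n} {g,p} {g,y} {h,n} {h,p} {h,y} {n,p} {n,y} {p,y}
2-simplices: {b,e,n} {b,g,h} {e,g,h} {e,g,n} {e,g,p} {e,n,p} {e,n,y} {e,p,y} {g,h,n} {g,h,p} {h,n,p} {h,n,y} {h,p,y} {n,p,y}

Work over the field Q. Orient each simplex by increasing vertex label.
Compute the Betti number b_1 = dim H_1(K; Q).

n_0=7 n_1=20 n_2=14  [Q]
∂1: piv[be,bg,bh,bn,bp,ey] rk=6  ker:eg,eh,en,ep,gh,gn,gp,gy,hn,hp,hy,np,ny,py
∂2: piv[ben,bgh,egh,egn,egp,enp,eny,epy,ghn,ghp,hny] rk=11  ker:hnp,hpy,npy
b_1=(20−6)−11=3

b_1=3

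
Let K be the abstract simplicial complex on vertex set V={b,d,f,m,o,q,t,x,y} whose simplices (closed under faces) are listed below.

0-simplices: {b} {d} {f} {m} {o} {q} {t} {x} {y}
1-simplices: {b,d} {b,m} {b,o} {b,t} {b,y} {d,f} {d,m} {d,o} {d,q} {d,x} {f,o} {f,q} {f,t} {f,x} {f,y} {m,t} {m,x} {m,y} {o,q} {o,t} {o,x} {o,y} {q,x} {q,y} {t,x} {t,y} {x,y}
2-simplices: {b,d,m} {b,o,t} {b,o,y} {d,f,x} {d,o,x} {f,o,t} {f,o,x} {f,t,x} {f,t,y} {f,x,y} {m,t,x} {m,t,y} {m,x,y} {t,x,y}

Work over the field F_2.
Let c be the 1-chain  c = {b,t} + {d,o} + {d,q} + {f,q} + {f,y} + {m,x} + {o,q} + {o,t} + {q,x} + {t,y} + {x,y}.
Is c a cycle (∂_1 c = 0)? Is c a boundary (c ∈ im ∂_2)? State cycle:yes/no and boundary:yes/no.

n_0=9 n_1=27 n_2=14  [Z2]
∂1: piv[bd,bm,bo,bt,by,df,dq,dx] rk=8  ker:dm,do,fo,fq,ft,fx,fy,mt,mx,my,oq,ot,ox,oy,qx,qy,tx,ty,xy
∂2: piv[bdm,bot,boy,dfx,dox,fot,fox,ftx,fty,fxy,mtx,mty] rk=12  ker:mxy,txy
∂1c = {b} + {m} + {o} + {t} + {x} + {y}

cycle:no boundary:no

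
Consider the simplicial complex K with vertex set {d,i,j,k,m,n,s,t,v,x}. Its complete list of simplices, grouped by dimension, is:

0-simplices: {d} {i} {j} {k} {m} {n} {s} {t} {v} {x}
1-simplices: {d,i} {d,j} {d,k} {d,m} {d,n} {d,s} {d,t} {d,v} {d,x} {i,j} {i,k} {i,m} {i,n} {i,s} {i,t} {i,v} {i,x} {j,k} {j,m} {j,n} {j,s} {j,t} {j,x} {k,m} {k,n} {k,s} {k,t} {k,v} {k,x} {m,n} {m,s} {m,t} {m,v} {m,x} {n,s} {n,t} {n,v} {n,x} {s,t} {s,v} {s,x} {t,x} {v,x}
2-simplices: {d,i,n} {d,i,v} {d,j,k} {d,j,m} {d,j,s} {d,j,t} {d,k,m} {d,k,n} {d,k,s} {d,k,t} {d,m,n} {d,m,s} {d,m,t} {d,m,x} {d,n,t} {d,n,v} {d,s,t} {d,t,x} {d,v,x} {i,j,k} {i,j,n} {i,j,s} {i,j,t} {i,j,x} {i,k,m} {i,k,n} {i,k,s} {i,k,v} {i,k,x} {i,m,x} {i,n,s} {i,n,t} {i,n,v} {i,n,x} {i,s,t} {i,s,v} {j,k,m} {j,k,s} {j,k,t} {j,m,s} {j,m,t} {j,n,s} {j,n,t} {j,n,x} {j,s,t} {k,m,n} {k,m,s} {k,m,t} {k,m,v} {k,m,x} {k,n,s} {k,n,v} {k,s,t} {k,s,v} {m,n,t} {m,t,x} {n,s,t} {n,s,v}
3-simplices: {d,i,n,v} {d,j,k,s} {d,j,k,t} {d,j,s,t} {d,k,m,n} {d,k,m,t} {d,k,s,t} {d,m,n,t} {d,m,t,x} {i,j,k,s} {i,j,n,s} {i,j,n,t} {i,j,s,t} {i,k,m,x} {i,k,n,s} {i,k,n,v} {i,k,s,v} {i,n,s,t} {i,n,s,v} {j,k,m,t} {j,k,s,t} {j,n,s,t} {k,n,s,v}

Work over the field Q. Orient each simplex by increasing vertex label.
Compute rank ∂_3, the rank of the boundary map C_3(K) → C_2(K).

n_0=10 n_1=43 n_2=58 n_3=23  [Q]
∂1: piv[di,dj,dk,dm,dn,ds,dt,dv,dx] rk=9  ker:ij,ik,im,in,is,it,iv,ix,jk,jm,jn,js,jt,jx,km,kn,ks,kt,kv,kx,mn,ms,mt,mv,mx,ns,nt,nv,nx,st,sv,sx,tx,vx
∂2: piv[din,div,djk,djm,djs,djt,dkm,dkn,dks,dkt,dmn,dms,dmt,dmx,dnt,dnv,dst,dtx,dvx,ijk,ijn,ijs,ijt,ijx,ikm,ikn,ikv,ikx,imx,ins,inx,isv,kmv] rk=33  ker:iks,int,inv,ist,jkm,jks,jkt,jms,jmt,jns,jnt,jnx,jst,kmn,kms,kmt,kmx,kns,knv,kst,ksv,mnt,mtx,nst,nsv
∂3: piv[dinv,djks,djkt,djst,dkmn,dkmt,dkst,dmnt,dmtx,ijks,ijns,ijnt,ijst,ikmx,ikns,iknv,iksv,inst,insv,jkmt] rk=20  ker:jkst,jnst,knsv
rk∂_3=20

rank∂_3=20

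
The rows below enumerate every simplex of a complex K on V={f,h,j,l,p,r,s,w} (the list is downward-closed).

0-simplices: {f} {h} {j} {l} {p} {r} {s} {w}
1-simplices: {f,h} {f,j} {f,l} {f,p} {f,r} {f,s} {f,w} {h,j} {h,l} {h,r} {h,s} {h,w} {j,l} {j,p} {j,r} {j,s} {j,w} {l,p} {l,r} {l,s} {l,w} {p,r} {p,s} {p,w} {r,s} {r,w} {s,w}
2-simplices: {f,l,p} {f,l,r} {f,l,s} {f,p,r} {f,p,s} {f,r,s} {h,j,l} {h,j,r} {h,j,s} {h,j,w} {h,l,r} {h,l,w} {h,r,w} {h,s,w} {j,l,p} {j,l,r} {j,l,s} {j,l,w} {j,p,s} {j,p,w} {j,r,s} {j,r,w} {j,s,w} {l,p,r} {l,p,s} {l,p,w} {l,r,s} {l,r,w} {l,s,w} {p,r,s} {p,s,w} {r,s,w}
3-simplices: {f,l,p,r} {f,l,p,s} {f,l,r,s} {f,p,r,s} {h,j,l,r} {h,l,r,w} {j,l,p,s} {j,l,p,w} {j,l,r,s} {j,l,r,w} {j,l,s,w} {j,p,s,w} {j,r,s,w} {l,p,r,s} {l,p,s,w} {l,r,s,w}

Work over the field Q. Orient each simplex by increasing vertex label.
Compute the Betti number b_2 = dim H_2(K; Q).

b_2=2

n_0=8 n_1=27 n_2=32 n_3=16  [Q]
∂1: piv[fh,fj,fl,fp,fr,fs,fw] rk=7  ker:hj,hl,hr,hs,hw,jl,jp,jr,js,jw,lp,lr,ls,lw,pr,ps,pw,rs,rw,sw
∂2: piv[flp,flr,fls,fpr,fps,frs,hjl,hjr,hjs,hjw,hlr,hlw,hrw,hsw,jlp,jls,jpw] rk=17  ker:jlr,jlw,jps,jrs,jrw,jsw,lpr,lps,lpw,lrs,lrw,lsw,prs,psw,rsw
∂3: piv[flpr,flps,flrs,fprs,hjlr,hlrw,jlps,jlpw,jlrs,jlrw,jlsw,jpsw,jrsw] rk=13  ker:lprs,lpsw,lrsw
b_2=(32−17)−13=2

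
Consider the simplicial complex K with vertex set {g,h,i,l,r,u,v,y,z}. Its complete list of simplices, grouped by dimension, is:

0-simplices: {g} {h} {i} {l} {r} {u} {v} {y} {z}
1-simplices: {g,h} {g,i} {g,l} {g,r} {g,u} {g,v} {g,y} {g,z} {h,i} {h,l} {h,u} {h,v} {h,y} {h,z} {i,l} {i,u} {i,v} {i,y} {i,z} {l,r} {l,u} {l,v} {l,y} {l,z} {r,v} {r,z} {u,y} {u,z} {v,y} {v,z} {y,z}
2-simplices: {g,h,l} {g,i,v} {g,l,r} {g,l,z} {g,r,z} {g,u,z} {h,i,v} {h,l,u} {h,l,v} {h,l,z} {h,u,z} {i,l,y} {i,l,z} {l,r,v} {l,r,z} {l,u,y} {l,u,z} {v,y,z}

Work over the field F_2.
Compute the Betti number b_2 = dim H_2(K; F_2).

n_0=9 n_1=31 n_2=18  [Z2]
∂1: piv[gh,gi,gl,gr,gu,gv,gy,gz] rk=8  ker:hi,hl,hu,hv,hy,hz,il,iu,iv,iy,iz,lr,lu,lv,ly,lz,rv,rz,uy,uz,vy,vz,yz
∂2: piv[ghl,giv,glr,glz,grz,guz,hiv,hlu,hlv,hlz,huz,ily,ilz,lrv,luy,vyz] rk=16  ker:lrz,luz
b_2=(18−16)−0=2

b_2=2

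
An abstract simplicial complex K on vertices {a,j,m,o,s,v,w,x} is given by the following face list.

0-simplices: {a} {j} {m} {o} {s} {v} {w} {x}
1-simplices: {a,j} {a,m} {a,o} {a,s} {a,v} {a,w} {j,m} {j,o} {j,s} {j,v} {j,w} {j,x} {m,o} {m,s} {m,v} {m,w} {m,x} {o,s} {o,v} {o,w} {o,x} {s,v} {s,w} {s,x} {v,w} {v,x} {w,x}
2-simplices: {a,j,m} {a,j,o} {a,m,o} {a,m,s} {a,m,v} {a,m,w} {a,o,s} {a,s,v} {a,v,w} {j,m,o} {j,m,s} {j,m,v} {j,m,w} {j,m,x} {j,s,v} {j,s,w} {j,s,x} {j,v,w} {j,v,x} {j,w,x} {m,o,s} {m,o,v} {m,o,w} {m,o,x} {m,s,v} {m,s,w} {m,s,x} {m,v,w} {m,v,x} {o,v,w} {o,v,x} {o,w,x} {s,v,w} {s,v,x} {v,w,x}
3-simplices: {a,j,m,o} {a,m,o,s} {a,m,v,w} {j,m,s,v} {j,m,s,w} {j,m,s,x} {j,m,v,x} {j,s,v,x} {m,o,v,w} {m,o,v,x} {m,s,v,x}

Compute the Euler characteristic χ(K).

χ(K)=5

n_0=8 n_1=27 n_2=35 n_3=11
χ=+8−27+35−11=5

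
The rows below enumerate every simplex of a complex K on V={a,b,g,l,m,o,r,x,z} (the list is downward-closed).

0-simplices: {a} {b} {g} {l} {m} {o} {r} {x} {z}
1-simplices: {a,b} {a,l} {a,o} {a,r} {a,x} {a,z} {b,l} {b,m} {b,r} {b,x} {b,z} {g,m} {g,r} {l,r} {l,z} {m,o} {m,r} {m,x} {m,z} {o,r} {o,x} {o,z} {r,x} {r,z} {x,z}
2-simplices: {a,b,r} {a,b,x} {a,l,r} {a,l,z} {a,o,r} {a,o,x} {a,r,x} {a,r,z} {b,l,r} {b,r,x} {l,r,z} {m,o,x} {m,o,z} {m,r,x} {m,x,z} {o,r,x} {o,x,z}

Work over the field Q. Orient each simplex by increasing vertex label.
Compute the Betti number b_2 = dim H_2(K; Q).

b_2=4

n_0=9 n_1=25 n_2=17  [Q]
∂1: piv[ab,al,ao,ar,ax,az,bm,gm] rk=8  ker:bl,br,bx,bz,gr,lr,lz,mo,mr,mx,mz,or,ox,oz,rx,rz,xz
∂2: piv[abr,abx,alr,alz,aor,aox,arx,arz,blr,mox,moz,mrx,mxz] rk=13  ker:brx,lrz,orx,oxz
b_2=(17−13)−0=4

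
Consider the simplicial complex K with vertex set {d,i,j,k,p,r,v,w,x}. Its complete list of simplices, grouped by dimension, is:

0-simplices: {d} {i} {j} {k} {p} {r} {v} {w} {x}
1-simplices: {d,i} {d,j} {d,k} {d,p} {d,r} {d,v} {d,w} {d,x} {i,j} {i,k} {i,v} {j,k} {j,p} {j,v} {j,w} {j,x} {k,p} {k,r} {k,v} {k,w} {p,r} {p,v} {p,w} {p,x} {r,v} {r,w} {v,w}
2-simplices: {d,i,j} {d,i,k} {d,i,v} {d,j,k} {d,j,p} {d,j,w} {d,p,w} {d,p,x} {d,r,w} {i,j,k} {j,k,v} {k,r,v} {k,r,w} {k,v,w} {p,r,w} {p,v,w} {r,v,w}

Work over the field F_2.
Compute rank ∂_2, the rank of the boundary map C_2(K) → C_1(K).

rank∂_2=15

n_0=9 n_1=27 n_2=17  [Z2]
∂1: piv[di,dj,dk,dp,dr,dv,dw,dx] rk=8  ker:ij,ik,iv,jk,jp,jv,jw,jx,kp,kr,kv,kw,pr,pv,pw,px,rv,rw,vw
∂2: piv[dij,dik,div,djk,djp,djw,dpw,dpx,drw,jkv,krv,krw,kvw,prw,pvw] rk=15  ker:ijk,rvw
rk∂_2=15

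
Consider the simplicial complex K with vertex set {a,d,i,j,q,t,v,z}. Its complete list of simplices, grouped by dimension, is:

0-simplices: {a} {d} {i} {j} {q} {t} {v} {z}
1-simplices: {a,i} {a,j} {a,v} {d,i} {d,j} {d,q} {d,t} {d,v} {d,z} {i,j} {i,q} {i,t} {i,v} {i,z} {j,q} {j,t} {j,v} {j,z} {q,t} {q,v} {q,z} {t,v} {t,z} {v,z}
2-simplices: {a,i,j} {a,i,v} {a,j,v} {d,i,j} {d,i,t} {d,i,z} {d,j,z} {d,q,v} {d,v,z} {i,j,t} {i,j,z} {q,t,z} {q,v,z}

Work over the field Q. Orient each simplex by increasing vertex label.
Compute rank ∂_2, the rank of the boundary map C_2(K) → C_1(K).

n_0=8 n_1=24 n_2=13  [Q]
∂1: piv[ai,aj,av,di,dq,dt,dz] rk=7  ker:dj,dv,ij,iq,it,iv,iz,jq,jt,jv,jz,qt,qv,qz,tv,tz,vz
∂2: piv[aij,aiv,ajv,dij,dit,diz,djz,dqv,dvz,ijt,qtz,qvz] rk=12  ker:ijz
rk∂_2=12

rank∂_2=12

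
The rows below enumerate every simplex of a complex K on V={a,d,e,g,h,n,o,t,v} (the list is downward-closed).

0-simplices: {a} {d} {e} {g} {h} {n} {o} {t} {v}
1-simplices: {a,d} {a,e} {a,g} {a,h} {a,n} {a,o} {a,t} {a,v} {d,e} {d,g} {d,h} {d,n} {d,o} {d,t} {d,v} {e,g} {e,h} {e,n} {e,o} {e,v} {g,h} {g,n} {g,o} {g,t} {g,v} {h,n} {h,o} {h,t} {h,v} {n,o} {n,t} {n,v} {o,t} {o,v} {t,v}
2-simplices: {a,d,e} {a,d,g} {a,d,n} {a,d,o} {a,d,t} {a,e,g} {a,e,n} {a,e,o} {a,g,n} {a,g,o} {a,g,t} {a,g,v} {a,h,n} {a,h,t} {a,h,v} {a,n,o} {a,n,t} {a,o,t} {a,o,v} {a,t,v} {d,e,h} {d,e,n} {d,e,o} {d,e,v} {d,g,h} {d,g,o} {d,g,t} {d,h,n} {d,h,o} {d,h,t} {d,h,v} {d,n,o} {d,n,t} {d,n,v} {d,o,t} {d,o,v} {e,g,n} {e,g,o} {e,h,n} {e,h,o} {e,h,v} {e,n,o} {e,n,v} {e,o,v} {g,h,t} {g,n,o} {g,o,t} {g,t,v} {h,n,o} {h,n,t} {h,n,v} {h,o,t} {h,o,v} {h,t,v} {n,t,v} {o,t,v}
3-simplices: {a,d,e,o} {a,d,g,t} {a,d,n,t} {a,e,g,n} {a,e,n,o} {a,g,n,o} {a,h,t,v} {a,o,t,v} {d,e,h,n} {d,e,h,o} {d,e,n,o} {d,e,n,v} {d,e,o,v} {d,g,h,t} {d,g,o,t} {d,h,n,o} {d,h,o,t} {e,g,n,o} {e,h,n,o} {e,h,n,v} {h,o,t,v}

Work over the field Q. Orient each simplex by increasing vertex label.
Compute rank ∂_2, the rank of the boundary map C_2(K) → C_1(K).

rank∂_2=27

n_0=9 n_1=35 n_2=56 n_3=21  [Q]
∂1: piv[ad,ae,ag,ah,an,ao,at,av] rk=8  ker:de,dg,dh,dn,do,dt,dv,eg,eh,en,eo,ev,gh,gn,go,gt,gv,hn,ho,ht,hv,no,nt,nv,ot,ov,tv
∂2: piv[ade,adg,adn,ado,adt,aeg,aen,aeo,agn,ago,agt,agv,ahn,aht,ahv,ano,ant,aot,aov,atv,deh,dev,dgh,dhn,dho,dhv,dnv] rk=27  ker:den,deo,dgo,dgt,dht,dno,dnt,dot,dov,egn,ego,ehn,eho,ehv,eno,env,eov,ght,gno,got,gtv,hno,hnt,hnv,hot,hov,htv,ntv,otv
∂3: piv[adeo,adgt,adnt,aegn,aeno,agno,ahtv,aotv,dehn,deho,deno,denv,deov,dght,dgot,dhno,dhot,egno,ehnv,hotv] rk=20  ker:ehno
rk∂_2=27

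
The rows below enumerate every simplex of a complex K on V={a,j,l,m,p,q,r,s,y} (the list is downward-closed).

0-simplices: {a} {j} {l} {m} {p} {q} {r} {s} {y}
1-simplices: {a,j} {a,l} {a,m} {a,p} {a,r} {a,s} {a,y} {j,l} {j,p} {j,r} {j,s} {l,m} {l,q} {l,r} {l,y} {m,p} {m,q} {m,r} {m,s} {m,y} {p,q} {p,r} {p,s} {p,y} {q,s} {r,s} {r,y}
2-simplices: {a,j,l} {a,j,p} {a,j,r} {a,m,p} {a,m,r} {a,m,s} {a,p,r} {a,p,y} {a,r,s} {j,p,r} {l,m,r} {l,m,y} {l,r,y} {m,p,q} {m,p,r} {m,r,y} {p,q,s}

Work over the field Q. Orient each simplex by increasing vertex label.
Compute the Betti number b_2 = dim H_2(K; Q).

b_2=3

n_0=9 n_1=27 n_2=17  [Q]
∂1: piv[aj,al,am,ap,ar,as,ay,lq] rk=8  ker:jl,jp,jr,js,lm,lr,ly,mp,mq,mr,ms,my,pq,pr,ps,py,qs,rs,ry
∂2: piv[ajl,ajp,ajr,amp,amr,ams,apr,apy,ars,lmr,lmy,lry,mpq,pqs] rk=14  ker:jpr,mpr,mry
b_2=(17−14)−0=3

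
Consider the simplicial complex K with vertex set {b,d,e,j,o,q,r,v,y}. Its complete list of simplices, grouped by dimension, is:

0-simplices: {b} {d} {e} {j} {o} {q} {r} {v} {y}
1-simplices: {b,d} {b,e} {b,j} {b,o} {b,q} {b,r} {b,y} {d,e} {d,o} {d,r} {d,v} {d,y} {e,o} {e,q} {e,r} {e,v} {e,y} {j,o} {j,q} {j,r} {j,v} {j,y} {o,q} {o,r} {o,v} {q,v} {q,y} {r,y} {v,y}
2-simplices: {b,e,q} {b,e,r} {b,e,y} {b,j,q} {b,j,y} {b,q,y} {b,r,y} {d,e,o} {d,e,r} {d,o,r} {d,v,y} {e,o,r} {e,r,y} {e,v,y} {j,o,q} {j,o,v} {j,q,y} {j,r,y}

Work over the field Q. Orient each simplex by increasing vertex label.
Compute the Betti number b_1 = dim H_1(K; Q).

n_0=9 n_1=29 n_2=18  [Q]
∂1: piv[bd,be,bj,bo,bq,br,by,dv] rk=8  ker:de,do,dr,dy,eo,eq,er,ev,ey,jo,jq,jr,jv,jy,oq,or,ov,qv,qy,ry,vy
∂2: piv[beq,ber,bey,bjq,bjy,bqy,bry,deo,der,dor,dvy,evy,joq,jov,jry] rk=15  ker:eor,ery,jqy
b_1=(29−8)−15=6

b_1=6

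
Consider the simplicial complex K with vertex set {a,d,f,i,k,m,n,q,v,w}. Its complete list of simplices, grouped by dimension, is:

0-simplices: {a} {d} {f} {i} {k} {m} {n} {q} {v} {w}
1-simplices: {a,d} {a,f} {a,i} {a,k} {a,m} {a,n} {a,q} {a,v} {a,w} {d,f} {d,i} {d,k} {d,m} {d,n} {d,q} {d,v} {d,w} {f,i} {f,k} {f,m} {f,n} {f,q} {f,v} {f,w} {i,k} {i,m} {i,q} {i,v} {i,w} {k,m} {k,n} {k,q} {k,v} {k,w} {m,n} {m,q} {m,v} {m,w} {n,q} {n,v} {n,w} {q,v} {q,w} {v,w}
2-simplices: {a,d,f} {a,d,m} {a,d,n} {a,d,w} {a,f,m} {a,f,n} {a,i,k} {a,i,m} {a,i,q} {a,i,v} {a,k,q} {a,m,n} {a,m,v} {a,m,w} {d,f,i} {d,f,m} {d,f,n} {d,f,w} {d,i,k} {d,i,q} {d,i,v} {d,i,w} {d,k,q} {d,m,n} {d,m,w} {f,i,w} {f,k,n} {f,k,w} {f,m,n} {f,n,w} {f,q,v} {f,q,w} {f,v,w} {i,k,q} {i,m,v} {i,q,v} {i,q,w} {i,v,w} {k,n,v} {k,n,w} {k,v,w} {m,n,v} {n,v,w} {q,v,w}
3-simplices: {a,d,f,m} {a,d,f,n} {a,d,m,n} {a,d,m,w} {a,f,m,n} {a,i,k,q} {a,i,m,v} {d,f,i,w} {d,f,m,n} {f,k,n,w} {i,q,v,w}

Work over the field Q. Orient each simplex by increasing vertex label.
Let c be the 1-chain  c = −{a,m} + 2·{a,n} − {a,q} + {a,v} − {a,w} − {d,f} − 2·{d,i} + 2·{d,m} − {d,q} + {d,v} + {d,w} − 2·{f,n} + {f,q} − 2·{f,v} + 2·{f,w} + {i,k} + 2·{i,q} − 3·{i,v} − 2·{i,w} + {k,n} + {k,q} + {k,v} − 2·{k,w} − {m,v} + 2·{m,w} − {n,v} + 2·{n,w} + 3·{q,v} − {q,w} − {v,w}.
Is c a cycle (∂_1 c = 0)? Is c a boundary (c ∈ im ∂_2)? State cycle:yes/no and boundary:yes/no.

n_0=10 n_1=44 n_2=44 n_3=11  [Q]
∂1: piv[ad,af,ai,ak,am,an,aq,av,aw] rk=9  ker:df,di,dk,dm,dn,dq,dv,dw,fi,fk,fm,fn,fq,fv,fw,ik,im,iq,iv,iw,km,kn,kq,kv,kw,mn,mq,mv,mw,nq,nv,nw,qv,qw,vw
∂2: piv[adf,adm,adn,adw,afm,afn,aik,aim,aiq,aiv,akq,amn,amv,amw,dfi,dfw,dik,diq,div,diw,fkn,fkw,fnw,fqv,fqw,fvw,iqv,iqw,knv,kvw,mnv] rk=31  ker:dfm,dfn,dkq,dmn,dmw,fiw,fmn,ikq,imv,ivw,knw,nvw,qvw
∂3: piv[adfm,adfn,admn,admw,afmn,aikq,aimv,dfiw,fknw,iqvw] rk=10  ker:dfmn
∂1c = 0
c vs im∂2: reduces to 0 ⇒ boundary

cycle:yes boundary:yes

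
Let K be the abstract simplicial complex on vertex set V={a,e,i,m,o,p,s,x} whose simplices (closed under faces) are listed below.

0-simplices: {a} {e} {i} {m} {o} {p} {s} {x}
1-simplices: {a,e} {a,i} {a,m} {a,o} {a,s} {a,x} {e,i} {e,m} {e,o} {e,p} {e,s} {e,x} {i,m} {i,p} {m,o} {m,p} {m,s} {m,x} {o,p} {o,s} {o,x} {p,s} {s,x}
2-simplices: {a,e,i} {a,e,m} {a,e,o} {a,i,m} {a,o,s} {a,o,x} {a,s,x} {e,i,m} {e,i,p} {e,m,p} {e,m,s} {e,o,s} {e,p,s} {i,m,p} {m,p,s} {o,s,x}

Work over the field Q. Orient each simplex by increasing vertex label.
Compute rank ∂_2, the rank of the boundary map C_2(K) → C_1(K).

n_0=8 n_1=23 n_2=16  [Q]
∂1: piv[ae,ai,am,ao,as,ax,ep] rk=7  ker:ei,em,eo,es,ex,im,ip,mo,mp,ms,mx,op,os,ox,ps,sx
∂2: piv[aei,aem,aeo,aim,aos,aox,asx,eip,emp,ems,eos,eps] rk=12  ker:eim,imp,mps,osx
rk∂_2=12

rank∂_2=12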